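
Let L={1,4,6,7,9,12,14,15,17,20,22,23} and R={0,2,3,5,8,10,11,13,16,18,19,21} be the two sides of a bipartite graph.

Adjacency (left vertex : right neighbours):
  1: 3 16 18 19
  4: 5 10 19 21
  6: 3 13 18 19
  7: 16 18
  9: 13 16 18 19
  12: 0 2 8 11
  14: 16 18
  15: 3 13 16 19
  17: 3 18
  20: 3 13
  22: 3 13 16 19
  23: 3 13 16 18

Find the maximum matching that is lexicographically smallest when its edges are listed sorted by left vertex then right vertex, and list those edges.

|M| = 7 (so the lex-smallest maximum matching has 7 edges)
process left vertices in ascending order; for each, take the smallest-labelled available neighbour that still permits 7 edges overall, or leave it unmatched if none does
lex-smallest matching: {1-3, 4-5, 6-13, 7-16, 9-18, 12-0, 15-19}

Lex-smallest maximum matching: {(1,3), (4,5), (6,13), (7,16), (9,18), (12,0), (15,19)}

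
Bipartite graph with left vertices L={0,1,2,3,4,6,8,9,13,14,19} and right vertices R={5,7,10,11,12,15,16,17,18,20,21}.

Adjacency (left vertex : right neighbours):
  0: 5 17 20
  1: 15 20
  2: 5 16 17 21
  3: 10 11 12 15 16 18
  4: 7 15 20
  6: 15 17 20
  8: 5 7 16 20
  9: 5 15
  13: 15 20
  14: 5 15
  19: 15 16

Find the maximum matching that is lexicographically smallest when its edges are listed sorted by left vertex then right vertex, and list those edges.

Lex-smallest maximum matching: {(0,5), (1,15), (2,21), (3,10), (4,7), (6,17), (8,16), (13,20)}

|M| = 8 (so the lex-smallest maximum matching has 8 edges)
process left vertices in ascending order; for each, take the smallest-labelled available neighbour that still permits 8 edges overall, or leave it unmatched if none does
lex-smallest matching: {0-5, 1-15, 2-21, 3-10, 4-7, 6-17, 8-16, 13-20}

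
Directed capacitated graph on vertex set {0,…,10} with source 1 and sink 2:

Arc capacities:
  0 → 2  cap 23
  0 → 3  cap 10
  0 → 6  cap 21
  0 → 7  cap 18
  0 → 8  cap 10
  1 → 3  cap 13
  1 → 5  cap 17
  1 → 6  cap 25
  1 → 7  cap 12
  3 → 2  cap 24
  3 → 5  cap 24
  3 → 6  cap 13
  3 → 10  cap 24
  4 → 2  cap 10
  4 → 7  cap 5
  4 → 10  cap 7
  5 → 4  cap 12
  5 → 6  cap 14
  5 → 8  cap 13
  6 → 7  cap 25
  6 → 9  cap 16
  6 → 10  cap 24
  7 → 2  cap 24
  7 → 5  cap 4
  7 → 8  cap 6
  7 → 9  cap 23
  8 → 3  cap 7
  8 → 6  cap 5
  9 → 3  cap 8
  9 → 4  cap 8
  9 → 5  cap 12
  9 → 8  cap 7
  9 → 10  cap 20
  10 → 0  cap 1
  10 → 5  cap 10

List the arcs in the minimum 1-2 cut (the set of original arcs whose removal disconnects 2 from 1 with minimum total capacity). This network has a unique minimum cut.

Min-cut arcs: {(3,2), (4,2), (7,2), (10,0)} (total capacity 59)

augment #1: 1→3→2 push 13
augment #2: 1→7→2 push 12
augment #3: 1→5→4→2 push 10
augment #4: 1→6→7→2 push 12
augment #5: 1→5→8→3→2 push 7
augment #6: 1→6→9→3→2 push 4
augment #7: 1→6→10→0→2 push 1
max flow = 59; residual-reachable set from 1 gives S-side
cut edges (S→T): {(3,2), (4,2), (7,2), (10,0)} total cap 59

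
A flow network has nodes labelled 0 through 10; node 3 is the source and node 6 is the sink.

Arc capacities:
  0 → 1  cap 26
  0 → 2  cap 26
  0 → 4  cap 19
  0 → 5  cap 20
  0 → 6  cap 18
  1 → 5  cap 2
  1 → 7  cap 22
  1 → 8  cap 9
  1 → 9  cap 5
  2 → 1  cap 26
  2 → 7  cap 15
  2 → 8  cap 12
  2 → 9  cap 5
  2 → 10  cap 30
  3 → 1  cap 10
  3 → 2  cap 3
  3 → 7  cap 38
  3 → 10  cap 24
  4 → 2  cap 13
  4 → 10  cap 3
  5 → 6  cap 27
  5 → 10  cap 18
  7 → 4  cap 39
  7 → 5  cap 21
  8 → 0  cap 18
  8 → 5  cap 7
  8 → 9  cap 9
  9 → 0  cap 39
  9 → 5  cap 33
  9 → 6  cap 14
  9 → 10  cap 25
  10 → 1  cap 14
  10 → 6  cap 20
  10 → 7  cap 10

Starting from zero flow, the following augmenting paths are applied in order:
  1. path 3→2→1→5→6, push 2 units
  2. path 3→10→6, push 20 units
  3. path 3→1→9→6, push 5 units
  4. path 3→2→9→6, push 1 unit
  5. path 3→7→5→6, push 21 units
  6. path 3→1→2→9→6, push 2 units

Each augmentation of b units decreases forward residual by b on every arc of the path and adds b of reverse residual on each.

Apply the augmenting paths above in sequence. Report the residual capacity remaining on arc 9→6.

Residual capacity of (9,6): 6

after path 1 (3→2→1→5→6, push 2): res(9,6)=14
after path 2 (3→10→6, push 20): res(9,6)=14
after path 3 (3→1→9→6, push 5): res(9,6)=9
after path 4 (3→2→9→6, push 1): res(9,6)=8
after path 5 (3→7→5→6, push 21): res(9,6)=8
after path 6 (3→1→2→9→6, push 2): res(9,6)=6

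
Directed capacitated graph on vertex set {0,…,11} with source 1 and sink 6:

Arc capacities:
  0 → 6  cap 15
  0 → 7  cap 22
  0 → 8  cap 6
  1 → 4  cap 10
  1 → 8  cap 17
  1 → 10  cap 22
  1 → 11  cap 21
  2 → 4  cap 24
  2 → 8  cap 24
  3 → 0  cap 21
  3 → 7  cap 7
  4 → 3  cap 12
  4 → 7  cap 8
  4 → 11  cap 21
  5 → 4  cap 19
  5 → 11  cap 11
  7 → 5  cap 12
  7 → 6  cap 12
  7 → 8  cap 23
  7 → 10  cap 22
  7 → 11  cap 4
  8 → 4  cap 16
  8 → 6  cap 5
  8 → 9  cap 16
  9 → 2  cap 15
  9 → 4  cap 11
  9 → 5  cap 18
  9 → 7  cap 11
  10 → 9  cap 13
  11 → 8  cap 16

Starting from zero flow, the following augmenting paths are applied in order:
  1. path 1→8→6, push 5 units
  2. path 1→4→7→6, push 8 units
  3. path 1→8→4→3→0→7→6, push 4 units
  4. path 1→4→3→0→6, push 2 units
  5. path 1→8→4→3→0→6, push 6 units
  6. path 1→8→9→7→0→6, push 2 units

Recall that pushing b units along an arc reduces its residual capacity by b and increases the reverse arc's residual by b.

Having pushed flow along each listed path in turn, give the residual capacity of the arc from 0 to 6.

Residual capacity of (0,6): 5

after path 1 (1→8→6, push 5): res(0,6)=15
after path 2 (1→4→7→6, push 8): res(0,6)=15
after path 3 (1→8→4→3→0→7→6, push 4): res(0,6)=15
after path 4 (1→4→3→0→6, push 2): res(0,6)=13
after path 5 (1→8→4→3→0→6, push 6): res(0,6)=7
after path 6 (1→8→9→7→0→6, push 2): res(0,6)=5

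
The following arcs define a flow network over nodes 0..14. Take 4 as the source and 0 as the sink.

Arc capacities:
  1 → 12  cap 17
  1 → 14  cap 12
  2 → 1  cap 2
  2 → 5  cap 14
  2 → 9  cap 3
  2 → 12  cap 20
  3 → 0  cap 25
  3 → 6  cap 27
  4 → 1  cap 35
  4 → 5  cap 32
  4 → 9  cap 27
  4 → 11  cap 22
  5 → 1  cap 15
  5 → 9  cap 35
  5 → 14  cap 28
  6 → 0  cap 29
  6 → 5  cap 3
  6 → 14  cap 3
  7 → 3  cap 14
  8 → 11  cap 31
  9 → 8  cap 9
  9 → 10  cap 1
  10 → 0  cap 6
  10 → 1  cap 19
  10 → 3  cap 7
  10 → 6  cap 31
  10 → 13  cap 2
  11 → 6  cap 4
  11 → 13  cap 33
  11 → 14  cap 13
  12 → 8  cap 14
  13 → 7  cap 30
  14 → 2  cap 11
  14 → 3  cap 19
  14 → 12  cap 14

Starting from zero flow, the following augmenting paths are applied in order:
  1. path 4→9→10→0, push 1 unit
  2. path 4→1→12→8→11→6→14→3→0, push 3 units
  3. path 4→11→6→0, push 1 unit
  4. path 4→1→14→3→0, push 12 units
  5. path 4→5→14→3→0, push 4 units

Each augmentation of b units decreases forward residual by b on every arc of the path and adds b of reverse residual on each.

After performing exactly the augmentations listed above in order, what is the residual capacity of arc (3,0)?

Residual capacity of (3,0): 6

after path 1 (4→9→10→0, push 1): res(3,0)=25
after path 2 (4→1→12→8→11→6→14→3→0, push 3): res(3,0)=22
after path 3 (4→11→6→0, push 1): res(3,0)=22
after path 4 (4→1→14→3→0, push 12): res(3,0)=10
after path 5 (4→5→14→3→0, push 4): res(3,0)=6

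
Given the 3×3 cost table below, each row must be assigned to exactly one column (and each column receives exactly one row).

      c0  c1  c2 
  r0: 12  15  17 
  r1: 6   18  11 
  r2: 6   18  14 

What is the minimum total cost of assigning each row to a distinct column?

optimal assignment: row0→col1 (cost 15), row1→col2 (cost 11), row2→col0 (cost 6)
total = 15 + 11 + 6 = 32

Minimum assignment cost: 32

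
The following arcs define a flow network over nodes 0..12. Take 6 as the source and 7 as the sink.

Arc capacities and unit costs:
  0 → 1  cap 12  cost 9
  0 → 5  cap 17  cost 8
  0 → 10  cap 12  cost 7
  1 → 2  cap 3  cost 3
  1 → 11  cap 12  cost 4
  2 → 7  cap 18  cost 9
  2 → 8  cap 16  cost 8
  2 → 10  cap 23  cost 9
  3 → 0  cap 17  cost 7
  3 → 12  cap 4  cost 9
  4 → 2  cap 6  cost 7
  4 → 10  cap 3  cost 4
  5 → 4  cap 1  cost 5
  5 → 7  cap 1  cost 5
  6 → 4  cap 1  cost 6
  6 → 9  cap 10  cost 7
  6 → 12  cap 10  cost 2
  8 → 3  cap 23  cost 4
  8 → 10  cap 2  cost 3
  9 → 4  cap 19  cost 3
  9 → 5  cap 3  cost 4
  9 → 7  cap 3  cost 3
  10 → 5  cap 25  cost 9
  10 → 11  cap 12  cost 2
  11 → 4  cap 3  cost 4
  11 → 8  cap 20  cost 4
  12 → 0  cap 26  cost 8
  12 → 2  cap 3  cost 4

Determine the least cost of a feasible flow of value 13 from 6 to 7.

shortest-cost path #1: 6→9→7 push 3 @ unit cost 10 (adds 30)
shortest-cost path #2: 6→12→2→7 push 3 @ unit cost 15 (adds 45)
shortest-cost path #3: 6→9→5→7 push 1 @ unit cost 16 (adds 16)
shortest-cost path #4: 6→4→2→7 push 1 @ unit cost 22 (adds 22)
shortest-cost path #5: 6→9→4→2→7 push 5 @ unit cost 26 (adds 130)
total cost = 243

Minimum cost for 13 units: 243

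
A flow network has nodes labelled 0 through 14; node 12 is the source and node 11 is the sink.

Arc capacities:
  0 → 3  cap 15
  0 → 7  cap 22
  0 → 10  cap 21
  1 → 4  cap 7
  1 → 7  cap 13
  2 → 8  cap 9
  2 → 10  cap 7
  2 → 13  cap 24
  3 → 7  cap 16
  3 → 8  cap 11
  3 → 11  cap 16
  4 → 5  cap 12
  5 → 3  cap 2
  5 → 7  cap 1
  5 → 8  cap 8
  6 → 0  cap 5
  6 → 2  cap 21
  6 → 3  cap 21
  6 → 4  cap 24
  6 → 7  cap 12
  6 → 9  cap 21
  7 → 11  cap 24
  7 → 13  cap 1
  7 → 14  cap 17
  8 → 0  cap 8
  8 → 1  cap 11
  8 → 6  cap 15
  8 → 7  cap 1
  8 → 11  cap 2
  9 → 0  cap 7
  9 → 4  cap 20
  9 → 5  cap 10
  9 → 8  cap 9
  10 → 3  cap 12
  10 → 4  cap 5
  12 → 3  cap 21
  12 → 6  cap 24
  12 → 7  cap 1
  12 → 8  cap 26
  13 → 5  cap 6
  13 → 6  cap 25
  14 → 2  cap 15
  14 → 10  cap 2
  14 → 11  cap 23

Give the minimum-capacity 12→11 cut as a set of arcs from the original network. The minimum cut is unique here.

augment #1: 12→3→11 push 16
augment #2: 12→7→11 push 1
augment #3: 12→8→11 push 2
augment #4: 12→3→7→11 push 5
augment #5: 12→6→7→11 push 12
augment #6: 12→8→7→11 push 1
augment #7: 12→6→0→7→11 push 5
augment #8: 12→6→3→7→14→11 push 7
augment #9: 12→8→0→7→14→11 push 8
augment #10: 12→8→1→7→14→11 push 2
max flow = 59; residual-reachable set from 12 gives S-side
cut edges (S→T): {(3,11), (7,11), (7,14), (8,11)} total cap 59

Min-cut arcs: {(3,11), (7,11), (7,14), (8,11)} (total capacity 59)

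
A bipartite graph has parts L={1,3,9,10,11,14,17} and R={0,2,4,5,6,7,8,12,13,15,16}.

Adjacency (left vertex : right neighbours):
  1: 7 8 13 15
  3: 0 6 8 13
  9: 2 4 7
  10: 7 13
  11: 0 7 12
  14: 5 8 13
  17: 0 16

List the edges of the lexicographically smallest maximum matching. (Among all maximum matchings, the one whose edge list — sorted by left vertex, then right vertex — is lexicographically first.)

Lex-smallest maximum matching: {(1,7), (3,0), (9,2), (10,13), (11,12), (14,5), (17,16)}

|M| = 7 (so the lex-smallest maximum matching has 7 edges)
process left vertices in ascending order; for each, take the smallest-labelled available neighbour that still permits 7 edges overall, or leave it unmatched if none does
lex-smallest matching: {1-7, 3-0, 9-2, 10-13, 11-12, 14-5, 17-16}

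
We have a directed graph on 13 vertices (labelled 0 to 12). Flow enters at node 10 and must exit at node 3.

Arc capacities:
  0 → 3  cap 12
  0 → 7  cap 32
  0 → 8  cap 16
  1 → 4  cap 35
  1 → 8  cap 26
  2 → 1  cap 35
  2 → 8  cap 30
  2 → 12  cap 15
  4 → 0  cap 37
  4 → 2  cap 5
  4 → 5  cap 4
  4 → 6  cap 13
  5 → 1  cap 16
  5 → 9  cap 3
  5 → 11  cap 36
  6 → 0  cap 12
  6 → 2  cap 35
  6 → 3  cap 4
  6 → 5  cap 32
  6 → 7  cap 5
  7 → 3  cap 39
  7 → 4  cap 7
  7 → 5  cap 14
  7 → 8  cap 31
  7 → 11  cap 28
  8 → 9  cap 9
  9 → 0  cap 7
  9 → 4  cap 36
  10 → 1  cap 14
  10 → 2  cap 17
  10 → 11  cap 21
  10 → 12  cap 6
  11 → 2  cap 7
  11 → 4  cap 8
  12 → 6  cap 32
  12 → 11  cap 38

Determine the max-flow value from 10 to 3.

augment #1: 10→12→6→3 bottleneck 4, total now 4
augment #2: 10→1→4→0→3 bottleneck 12, total now 16
augment #3: 10→12→6→7→3 bottleneck 2, total now 18
augment #4: 10→1→4→0→7→3 bottleneck 2, total now 20
augment #5: 10→2→12→6→7→3 bottleneck 3, total now 23
augment #6: 10→11→4→0→7→3 bottleneck 8, total now 31
augment #7: 10→2→1→4→0→7→3 bottleneck 14, total now 45
augment #8: 10→11→2→1→4→0→7→3 bottleneck 1, total now 46
augment #9: 10→11→2→8→9→0→7→3 bottleneck 6, total now 52

Maximum flow value: 52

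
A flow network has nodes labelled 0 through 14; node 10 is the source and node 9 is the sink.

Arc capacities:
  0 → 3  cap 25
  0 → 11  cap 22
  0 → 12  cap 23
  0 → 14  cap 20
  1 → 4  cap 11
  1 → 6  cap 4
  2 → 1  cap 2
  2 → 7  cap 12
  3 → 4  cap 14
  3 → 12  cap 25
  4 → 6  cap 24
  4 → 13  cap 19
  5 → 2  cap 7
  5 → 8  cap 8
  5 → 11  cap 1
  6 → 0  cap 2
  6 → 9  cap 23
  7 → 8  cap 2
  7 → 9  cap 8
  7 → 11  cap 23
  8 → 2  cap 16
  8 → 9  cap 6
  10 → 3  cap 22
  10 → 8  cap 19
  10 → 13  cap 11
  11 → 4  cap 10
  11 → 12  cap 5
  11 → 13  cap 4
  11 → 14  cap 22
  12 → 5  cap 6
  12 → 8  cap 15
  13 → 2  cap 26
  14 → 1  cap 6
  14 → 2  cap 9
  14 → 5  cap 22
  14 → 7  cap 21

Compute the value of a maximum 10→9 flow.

augment #1: 10→8→9 bottleneck 6, total now 6
augment #2: 10→3→4→6→9 bottleneck 14, total now 20
augment #3: 10→8→2→7→9 bottleneck 8, total now 28
augment #4: 10→8→2→1→6→9 bottleneck 2, total now 30
augment #5: 10→3→12→5→11→4→6→9 bottleneck 1, total now 31
augment #6: 10→8→2→7→11→4→6→9 bottleneck 3, total now 34
augment #7: 10→13→2→7→11→4→6→9 bottleneck 1, total now 35

Maximum flow value: 35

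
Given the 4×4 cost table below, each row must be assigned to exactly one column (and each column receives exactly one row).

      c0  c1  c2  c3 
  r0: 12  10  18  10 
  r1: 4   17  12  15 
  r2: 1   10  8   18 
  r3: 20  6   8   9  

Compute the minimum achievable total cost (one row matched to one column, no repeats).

Minimum assignment cost: 28

optimal assignment: row0→col3 (cost 10), row1→col0 (cost 4), row2→col2 (cost 8), row3→col1 (cost 6)
total = 10 + 4 + 8 + 6 = 28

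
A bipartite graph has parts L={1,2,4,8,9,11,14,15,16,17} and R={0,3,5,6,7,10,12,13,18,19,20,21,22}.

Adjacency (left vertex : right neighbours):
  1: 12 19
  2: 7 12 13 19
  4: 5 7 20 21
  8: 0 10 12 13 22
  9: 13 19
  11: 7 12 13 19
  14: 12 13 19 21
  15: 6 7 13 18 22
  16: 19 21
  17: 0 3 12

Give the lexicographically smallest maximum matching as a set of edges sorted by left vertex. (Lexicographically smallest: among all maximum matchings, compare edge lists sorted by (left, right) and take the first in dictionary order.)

|M| = 9 (so the lex-smallest maximum matching has 9 edges)
process left vertices in ascending order; for each, take the smallest-labelled available neighbour that still permits 9 edges overall, or leave it unmatched if none does
lex-smallest matching: {1-12, 2-7, 4-5, 8-0, 9-13, 11-19, 14-21, 15-6, 17-3}

Lex-smallest maximum matching: {(1,12), (2,7), (4,5), (8,0), (9,13), (11,19), (14,21), (15,6), (17,3)}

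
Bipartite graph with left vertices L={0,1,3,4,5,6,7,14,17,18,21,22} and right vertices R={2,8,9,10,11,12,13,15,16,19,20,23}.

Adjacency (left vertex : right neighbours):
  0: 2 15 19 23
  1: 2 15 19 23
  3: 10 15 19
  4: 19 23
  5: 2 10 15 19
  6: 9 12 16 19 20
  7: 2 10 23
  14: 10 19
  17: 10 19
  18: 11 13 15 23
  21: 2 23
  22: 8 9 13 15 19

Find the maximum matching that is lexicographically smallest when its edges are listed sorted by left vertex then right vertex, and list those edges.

|M| = 8 (so the lex-smallest maximum matching has 8 edges)
process left vertices in ascending order; for each, take the smallest-labelled available neighbour that still permits 8 edges overall, or leave it unmatched if none does
lex-smallest matching: {0-2, 1-15, 3-10, 4-19, 6-9, 7-23, 18-11, 22-8}

Lex-smallest maximum matching: {(0,2), (1,15), (3,10), (4,19), (6,9), (7,23), (18,11), (22,8)}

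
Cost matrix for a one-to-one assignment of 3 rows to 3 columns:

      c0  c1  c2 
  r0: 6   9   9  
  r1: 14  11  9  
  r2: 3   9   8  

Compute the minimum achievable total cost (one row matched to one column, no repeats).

Minimum assignment cost: 21

optimal assignment: row0→col1 (cost 9), row1→col2 (cost 9), row2→col0 (cost 3)
total = 9 + 9 + 3 = 21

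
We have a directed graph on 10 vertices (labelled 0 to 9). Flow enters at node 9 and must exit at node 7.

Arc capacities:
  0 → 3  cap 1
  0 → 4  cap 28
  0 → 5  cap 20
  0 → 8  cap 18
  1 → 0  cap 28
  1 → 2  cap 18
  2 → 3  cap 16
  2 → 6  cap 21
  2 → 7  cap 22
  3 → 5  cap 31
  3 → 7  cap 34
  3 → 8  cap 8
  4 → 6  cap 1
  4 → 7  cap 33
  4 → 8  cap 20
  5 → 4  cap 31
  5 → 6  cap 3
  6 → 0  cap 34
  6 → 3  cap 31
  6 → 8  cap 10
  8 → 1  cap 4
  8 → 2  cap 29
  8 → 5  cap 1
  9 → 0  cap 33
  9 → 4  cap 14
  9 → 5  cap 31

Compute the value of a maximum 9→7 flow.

augment #1: 9→4→7 bottleneck 14, total now 14
augment #2: 9→0→3→7 bottleneck 1, total now 15
augment #3: 9→0→4→7 bottleneck 19, total now 34
augment #4: 9→0→8→2→7 bottleneck 13, total now 47
augment #5: 9→5→6→3→7 bottleneck 3, total now 50
augment #6: 9→5→4→6→3→7 bottleneck 1, total now 51
augment #7: 9→5→4→8→2→7 bottleneck 9, total now 60
augment #8: 9→5→4→8→2→3→7 bottleneck 7, total now 67
augment #9: 9→5→4→8→1→2→3→7 bottleneck 4, total now 71

Maximum flow value: 71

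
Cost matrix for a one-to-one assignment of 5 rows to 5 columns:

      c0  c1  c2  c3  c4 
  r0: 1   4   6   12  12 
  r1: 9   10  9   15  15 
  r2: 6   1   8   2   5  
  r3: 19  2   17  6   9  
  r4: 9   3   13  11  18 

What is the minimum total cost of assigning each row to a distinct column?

one of 2 optimal assignments: row0→col0 (cost 1), row1→col2 (cost 9), row2→col3 (cost 2), row3→col4 (cost 9), row4→col1 (cost 3)
total = 1 + 9 + 2 + 9 + 3 = 24

Minimum assignment cost: 24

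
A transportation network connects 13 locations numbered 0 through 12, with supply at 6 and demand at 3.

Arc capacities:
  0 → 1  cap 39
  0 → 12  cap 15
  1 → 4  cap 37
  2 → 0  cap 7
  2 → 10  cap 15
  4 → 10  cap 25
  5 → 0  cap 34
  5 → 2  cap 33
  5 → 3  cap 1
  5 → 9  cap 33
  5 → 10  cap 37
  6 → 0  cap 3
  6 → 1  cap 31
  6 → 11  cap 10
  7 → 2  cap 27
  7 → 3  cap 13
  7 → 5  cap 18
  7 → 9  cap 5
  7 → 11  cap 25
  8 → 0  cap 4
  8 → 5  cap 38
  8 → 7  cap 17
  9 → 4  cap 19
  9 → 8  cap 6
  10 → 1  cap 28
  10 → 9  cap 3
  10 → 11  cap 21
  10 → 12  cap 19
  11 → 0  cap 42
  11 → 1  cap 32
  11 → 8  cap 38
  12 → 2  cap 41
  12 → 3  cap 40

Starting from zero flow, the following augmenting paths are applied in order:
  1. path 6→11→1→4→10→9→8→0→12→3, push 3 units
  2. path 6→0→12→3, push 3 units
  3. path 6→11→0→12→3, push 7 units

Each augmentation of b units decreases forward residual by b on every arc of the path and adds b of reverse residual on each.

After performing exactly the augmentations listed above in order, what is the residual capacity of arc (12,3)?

after path 1 (6→11→1→4→10→9→8→0→12→3, push 3): res(12,3)=37
after path 2 (6→0→12→3, push 3): res(12,3)=34
after path 3 (6→11→0→12→3, push 7): res(12,3)=27

Residual capacity of (12,3): 27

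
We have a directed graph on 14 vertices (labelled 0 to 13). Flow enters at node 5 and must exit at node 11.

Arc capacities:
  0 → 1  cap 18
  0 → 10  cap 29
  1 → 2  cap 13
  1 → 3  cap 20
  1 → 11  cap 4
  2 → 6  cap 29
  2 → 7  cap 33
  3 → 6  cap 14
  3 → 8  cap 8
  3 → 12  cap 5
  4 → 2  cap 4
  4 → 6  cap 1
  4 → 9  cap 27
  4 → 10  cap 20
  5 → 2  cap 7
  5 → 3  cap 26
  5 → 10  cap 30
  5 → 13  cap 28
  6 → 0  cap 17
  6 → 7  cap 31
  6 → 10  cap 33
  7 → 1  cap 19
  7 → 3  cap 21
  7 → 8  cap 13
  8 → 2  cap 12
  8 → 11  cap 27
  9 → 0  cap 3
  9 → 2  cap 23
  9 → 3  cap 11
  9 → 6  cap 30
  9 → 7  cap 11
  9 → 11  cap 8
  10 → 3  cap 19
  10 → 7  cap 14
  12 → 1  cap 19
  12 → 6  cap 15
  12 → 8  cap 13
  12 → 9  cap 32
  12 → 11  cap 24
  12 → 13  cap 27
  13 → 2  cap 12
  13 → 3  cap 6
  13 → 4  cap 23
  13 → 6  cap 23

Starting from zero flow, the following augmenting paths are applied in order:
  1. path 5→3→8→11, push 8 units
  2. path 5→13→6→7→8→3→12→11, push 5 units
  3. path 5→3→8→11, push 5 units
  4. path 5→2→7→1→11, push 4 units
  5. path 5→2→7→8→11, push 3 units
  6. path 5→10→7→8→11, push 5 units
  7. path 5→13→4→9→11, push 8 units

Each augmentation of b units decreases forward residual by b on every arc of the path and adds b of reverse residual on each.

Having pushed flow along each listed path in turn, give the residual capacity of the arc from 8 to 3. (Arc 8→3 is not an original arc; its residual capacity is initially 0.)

after path 1 (5→3→8→11, push 8): res(8,3)=8
after path 2 (5→13→6→7→8→3→12→11, push 5): res(8,3)=3
after path 3 (5→3→8→11, push 5): res(8,3)=8
after path 4 (5→2→7→1→11, push 4): res(8,3)=8
after path 5 (5→2→7→8→11, push 3): res(8,3)=8
after path 6 (5→10→7→8→11, push 5): res(8,3)=8
after path 7 (5→13→4→9→11, push 8): res(8,3)=8

Residual capacity of (8,3): 8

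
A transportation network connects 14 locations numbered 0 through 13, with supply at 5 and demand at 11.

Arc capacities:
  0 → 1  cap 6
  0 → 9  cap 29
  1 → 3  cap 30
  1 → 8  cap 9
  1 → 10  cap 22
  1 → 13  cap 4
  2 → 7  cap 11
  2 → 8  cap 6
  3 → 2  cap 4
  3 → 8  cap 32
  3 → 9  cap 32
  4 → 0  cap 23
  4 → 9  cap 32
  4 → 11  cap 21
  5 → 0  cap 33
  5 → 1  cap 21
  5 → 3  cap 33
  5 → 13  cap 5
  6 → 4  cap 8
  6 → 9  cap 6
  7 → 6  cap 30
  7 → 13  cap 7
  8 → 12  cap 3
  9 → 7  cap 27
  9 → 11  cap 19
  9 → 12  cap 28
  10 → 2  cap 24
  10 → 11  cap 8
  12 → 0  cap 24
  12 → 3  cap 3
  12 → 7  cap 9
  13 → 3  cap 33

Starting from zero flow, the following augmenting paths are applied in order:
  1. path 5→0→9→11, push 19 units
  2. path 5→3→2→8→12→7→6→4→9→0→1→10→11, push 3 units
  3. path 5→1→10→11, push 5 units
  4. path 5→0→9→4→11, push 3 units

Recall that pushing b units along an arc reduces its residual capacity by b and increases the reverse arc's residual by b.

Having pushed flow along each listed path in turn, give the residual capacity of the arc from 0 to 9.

Residual capacity of (0,9): 10

after path 1 (5→0→9→11, push 19): res(0,9)=10
after path 2 (5→3→2→8→12→7→6→4→9→0→1→10→11, push 3): res(0,9)=13
after path 3 (5→1→10→11, push 5): res(0,9)=13
after path 4 (5→0→9→4→11, push 3): res(0,9)=10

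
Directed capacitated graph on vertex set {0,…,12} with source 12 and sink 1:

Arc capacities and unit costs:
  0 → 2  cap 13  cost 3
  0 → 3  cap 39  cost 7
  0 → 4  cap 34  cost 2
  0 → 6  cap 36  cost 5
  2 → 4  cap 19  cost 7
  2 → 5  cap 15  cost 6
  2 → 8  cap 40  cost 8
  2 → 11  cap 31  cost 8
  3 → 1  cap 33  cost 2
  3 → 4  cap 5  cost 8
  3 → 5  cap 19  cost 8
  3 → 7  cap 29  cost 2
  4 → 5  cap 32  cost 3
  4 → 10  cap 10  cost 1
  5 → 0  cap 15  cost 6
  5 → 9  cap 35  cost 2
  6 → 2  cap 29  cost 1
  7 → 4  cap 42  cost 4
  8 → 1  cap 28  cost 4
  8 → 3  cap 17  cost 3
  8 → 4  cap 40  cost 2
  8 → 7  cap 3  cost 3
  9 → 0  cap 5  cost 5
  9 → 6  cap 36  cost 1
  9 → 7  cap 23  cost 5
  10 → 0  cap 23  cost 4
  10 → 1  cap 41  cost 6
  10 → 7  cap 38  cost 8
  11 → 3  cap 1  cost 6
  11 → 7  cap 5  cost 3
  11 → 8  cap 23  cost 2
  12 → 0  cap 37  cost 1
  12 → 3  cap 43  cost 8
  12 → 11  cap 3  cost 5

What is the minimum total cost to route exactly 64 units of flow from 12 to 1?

shortest-cost path #1: 12→3→1 push 33 @ unit cost 10 (adds 330)
shortest-cost path #2: 12→0→4→10→1 push 10 @ unit cost 10 (adds 100)
shortest-cost path #3: 12→11→8→1 push 3 @ unit cost 11 (adds 33)
shortest-cost path #4: 12→0→2→8→1 push 13 @ unit cost 16 (adds 208)
shortest-cost path #5: 12→0→6→2→8→1 push 5 @ unit cost 19 (adds 95)
total cost = 766

Minimum cost for 64 units: 766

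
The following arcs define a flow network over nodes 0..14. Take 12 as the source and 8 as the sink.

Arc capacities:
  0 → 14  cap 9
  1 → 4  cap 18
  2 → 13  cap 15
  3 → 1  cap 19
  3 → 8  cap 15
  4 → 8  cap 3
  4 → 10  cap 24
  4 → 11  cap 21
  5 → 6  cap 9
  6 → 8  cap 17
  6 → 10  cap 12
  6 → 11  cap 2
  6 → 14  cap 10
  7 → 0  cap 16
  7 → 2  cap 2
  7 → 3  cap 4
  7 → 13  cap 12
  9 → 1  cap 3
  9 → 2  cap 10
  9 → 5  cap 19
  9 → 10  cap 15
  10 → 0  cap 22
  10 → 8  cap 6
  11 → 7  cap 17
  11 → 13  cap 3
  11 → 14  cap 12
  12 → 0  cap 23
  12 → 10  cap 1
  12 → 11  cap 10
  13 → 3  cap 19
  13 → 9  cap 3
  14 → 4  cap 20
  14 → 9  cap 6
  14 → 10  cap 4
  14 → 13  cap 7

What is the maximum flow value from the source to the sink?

Maximum flow value: 20

augment #1: 12→10→8 bottleneck 1, total now 1
augment #2: 12→0→14→4→8 bottleneck 3, total now 4
augment #3: 12→0→14→10→8 bottleneck 4, total now 8
augment #4: 12→11→7→3→8 bottleneck 4, total now 12
augment #5: 12→11→13→3→8 bottleneck 3, total now 15
augment #6: 12→0→14→4→10→8 bottleneck 1, total now 16
augment #7: 12→0→14→13→3→8 bottleneck 1, total now 17
augment #8: 12→11→7→13→3→8 bottleneck 3, total now 20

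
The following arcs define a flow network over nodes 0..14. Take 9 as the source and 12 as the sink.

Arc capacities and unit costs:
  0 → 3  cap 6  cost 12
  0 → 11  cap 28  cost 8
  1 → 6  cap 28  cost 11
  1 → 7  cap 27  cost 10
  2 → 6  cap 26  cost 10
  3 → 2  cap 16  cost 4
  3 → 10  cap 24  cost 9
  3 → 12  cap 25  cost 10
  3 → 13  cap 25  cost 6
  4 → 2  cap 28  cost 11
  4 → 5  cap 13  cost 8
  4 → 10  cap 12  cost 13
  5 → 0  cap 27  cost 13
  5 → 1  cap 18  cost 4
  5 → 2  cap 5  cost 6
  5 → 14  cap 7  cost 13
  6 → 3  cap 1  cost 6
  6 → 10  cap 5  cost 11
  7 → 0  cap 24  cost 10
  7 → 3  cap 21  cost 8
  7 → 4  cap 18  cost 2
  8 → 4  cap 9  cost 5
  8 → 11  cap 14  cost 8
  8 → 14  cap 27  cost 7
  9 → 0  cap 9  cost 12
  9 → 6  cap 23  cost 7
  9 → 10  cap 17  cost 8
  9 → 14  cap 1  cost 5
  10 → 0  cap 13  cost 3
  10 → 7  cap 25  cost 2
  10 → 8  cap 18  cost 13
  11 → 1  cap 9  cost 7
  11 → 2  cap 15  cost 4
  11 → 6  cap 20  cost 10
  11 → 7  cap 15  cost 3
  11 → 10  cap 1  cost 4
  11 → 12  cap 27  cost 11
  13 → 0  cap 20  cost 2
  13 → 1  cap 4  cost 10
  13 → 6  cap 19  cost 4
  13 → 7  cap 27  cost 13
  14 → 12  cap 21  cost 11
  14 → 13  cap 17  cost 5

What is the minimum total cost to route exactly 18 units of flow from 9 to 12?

Minimum cost for 18 units: 487

shortest-cost path #1: 9→14→12 push 1 @ unit cost 16 (adds 16)
shortest-cost path #2: 9→6→3→12 push 1 @ unit cost 23 (adds 23)
shortest-cost path #3: 9→10→7→3→12 push 16 @ unit cost 28 (adds 448)
total cost = 487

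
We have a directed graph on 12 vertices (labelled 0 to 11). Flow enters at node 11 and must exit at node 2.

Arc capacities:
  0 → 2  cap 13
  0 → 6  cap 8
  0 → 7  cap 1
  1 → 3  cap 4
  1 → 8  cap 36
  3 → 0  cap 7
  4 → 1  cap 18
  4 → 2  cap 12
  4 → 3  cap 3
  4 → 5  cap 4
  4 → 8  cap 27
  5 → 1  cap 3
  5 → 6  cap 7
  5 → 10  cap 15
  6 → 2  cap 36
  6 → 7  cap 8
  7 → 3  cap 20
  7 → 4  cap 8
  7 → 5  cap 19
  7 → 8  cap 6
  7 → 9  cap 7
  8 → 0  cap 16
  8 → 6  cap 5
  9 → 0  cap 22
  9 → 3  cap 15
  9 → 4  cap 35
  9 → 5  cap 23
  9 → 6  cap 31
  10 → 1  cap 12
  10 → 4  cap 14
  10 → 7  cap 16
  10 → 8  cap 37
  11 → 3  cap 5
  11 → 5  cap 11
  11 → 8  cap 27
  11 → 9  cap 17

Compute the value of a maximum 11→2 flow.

augment #1: 11→3→0→2 bottleneck 5, total now 5
augment #2: 11→5→6→2 bottleneck 7, total now 12
augment #3: 11→8→0→2 bottleneck 8, total now 20
augment #4: 11→8→6→2 bottleneck 5, total now 25
augment #5: 11→9→4→2 bottleneck 12, total now 37
augment #6: 11→9→6→2 bottleneck 5, total now 42
augment #7: 11→8→0→6→2 bottleneck 8, total now 50
augment #8: 11→5→10→4→9→6→2 bottleneck 4, total now 54

Maximum flow value: 54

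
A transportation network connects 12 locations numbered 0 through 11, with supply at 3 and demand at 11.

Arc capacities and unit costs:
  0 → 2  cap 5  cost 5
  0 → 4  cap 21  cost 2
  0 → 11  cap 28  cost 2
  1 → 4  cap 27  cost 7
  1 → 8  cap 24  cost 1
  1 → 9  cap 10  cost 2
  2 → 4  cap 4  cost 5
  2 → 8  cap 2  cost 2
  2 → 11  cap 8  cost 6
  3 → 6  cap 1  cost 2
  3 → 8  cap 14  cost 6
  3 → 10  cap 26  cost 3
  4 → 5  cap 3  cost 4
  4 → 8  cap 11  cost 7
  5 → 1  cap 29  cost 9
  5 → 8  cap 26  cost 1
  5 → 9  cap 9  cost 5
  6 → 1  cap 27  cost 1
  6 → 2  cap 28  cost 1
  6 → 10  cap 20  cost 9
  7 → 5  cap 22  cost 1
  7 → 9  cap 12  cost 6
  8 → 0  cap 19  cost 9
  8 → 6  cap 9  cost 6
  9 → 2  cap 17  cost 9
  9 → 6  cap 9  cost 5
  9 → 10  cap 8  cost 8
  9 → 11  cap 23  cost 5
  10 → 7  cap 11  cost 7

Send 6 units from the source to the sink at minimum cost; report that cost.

Minimum cost for 6 units: 94

shortest-cost path #1: 3→6→2→11 push 1 @ unit cost 9 (adds 9)
shortest-cost path #2: 3→8→0→11 push 5 @ unit cost 17 (adds 85)
total cost = 94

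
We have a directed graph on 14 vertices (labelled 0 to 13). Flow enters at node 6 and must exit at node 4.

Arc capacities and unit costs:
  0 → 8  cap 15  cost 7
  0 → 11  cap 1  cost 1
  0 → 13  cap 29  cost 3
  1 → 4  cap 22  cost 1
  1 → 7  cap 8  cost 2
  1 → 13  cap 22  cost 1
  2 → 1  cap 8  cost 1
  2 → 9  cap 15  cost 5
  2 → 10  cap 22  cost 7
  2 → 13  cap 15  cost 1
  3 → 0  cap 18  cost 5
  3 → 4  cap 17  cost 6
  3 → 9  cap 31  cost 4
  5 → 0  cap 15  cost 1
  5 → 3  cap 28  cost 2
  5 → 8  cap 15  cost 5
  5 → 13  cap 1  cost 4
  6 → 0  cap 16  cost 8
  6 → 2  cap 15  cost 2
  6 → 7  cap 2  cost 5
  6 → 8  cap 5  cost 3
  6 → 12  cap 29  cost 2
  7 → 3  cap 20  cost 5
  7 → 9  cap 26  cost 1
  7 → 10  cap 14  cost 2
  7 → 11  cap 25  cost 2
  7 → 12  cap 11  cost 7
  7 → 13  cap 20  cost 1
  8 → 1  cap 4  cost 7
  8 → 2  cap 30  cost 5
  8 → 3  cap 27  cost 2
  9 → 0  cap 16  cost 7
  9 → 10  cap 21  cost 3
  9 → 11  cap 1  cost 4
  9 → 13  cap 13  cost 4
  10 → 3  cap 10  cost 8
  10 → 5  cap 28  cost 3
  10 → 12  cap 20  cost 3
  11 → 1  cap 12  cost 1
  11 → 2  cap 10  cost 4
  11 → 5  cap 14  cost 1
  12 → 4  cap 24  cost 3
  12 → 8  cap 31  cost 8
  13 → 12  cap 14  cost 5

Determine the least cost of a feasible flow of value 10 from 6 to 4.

shortest-cost path #1: 6→2→1→4 push 8 @ unit cost 4 (adds 32)
shortest-cost path #2: 6→12→4 push 2 @ unit cost 5 (adds 10)
total cost = 42

Minimum cost for 10 units: 42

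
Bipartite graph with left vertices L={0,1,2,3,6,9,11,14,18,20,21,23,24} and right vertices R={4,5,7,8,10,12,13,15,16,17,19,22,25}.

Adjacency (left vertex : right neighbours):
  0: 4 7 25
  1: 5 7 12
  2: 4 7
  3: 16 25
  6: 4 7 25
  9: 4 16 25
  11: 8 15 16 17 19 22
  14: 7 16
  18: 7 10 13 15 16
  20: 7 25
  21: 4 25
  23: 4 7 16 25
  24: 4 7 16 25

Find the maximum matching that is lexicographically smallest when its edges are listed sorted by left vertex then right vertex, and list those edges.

|M| = 7 (so the lex-smallest maximum matching has 7 edges)
process left vertices in ascending order; for each, take the smallest-labelled available neighbour that still permits 7 edges overall, or leave it unmatched if none does
lex-smallest matching: {0-4, 1-5, 2-7, 3-16, 6-25, 11-8, 18-10}

Lex-smallest maximum matching: {(0,4), (1,5), (2,7), (3,16), (6,25), (11,8), (18,10)}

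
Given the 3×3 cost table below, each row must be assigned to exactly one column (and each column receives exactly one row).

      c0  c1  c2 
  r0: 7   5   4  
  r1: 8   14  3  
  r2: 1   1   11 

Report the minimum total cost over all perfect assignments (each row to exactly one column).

optimal assignment: row0→col1 (cost 5), row1→col2 (cost 3), row2→col0 (cost 1)
total = 5 + 3 + 1 = 9

Minimum assignment cost: 9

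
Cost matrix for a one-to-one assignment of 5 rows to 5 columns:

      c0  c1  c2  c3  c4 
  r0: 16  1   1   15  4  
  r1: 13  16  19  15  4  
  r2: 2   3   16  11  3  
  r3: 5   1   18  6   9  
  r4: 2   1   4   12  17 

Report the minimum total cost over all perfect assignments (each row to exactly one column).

optimal assignment: row0→col2 (cost 1), row1→col4 (cost 4), row2→col0 (cost 2), row3→col3 (cost 6), row4→col1 (cost 1)
total = 1 + 4 + 2 + 6 + 1 = 14

Minimum assignment cost: 14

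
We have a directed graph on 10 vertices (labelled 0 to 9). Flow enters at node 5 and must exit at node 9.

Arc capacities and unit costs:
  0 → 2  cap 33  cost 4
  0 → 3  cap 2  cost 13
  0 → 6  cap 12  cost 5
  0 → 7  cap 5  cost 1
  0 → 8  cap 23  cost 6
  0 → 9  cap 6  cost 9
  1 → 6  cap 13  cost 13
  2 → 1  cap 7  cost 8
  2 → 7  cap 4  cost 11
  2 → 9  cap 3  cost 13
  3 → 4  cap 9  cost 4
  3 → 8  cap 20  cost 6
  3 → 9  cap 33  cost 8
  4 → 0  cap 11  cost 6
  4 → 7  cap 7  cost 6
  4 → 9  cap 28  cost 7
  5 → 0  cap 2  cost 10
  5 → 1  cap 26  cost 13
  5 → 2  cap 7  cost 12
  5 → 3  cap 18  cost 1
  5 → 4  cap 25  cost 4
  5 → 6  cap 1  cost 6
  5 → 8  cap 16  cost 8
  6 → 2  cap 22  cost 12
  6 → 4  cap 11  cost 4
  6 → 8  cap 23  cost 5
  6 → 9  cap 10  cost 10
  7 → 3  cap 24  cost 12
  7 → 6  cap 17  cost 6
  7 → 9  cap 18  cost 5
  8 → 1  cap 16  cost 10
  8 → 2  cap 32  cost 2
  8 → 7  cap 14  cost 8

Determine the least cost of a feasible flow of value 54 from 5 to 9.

Minimum cost for 54 units: 653

shortest-cost path #1: 5→3→9 push 18 @ unit cost 9 (adds 162)
shortest-cost path #2: 5→4→9 push 25 @ unit cost 11 (adds 275)
shortest-cost path #3: 5→6→9 push 1 @ unit cost 16 (adds 16)
shortest-cost path #4: 5→0→7→9 push 2 @ unit cost 16 (adds 32)
shortest-cost path #5: 5→8→7→9 push 8 @ unit cost 21 (adds 168)
total cost = 653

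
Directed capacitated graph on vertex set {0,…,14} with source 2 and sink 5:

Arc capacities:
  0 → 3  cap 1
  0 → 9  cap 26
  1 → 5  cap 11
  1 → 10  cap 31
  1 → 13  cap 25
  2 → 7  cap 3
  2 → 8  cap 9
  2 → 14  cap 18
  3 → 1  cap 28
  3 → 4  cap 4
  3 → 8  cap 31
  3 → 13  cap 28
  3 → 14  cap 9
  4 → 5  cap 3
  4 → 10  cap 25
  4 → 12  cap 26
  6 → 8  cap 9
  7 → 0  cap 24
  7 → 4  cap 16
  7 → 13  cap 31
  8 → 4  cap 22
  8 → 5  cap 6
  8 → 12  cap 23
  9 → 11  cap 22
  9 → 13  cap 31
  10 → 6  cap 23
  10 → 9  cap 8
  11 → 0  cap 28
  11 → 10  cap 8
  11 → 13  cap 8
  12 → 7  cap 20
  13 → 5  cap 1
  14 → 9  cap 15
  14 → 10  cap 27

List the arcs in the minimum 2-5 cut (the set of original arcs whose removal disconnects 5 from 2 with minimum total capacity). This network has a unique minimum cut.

augment #1: 2→8→5 push 6
augment #2: 2→7→4→5 push 3
augment #3: 2→14→9→13→5 push 1
augment #4: 2→8→4→7→0→3→1→5 push 1
max flow = 11; residual-reachable set from 2 gives S-side
cut edges (S→T): {(0,3), (4,5), (8,5), (13,5)} total cap 11

Min-cut arcs: {(0,3), (4,5), (8,5), (13,5)} (total capacity 11)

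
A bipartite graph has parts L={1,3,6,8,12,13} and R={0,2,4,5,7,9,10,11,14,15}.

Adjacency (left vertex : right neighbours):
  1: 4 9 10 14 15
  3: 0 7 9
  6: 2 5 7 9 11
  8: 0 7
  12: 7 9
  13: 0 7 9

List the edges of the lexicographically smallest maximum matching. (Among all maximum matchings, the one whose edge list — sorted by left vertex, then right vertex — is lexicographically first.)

|M| = 5 (so the lex-smallest maximum matching has 5 edges)
process left vertices in ascending order; for each, take the smallest-labelled available neighbour that still permits 5 edges overall, or leave it unmatched if none does
lex-smallest matching: {1-4, 3-0, 6-2, 8-7, 12-9}

Lex-smallest maximum matching: {(1,4), (3,0), (6,2), (8,7), (12,9)}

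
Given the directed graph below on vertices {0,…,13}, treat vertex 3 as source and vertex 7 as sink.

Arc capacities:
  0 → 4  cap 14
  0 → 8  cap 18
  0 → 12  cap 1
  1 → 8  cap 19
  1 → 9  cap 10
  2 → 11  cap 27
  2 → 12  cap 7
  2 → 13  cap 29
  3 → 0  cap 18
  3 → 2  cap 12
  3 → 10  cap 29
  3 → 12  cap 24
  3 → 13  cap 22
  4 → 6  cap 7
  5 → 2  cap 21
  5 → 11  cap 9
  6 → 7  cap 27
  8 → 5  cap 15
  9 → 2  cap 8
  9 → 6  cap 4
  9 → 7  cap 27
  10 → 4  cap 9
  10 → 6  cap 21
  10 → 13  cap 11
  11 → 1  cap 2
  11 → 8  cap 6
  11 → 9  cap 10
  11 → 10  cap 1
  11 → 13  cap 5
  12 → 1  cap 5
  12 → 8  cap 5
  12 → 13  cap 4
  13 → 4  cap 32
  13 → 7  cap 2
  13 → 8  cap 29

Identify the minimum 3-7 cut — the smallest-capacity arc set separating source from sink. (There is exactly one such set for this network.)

Min-cut arcs: {(6,7), (11,1), (11,9), (12,1), (13,7)} (total capacity 46)

augment #1: 3→13→7 push 2
augment #2: 3→10→6→7 push 21
augment #3: 3→0→4→6→7 push 6
augment #4: 3→2→11→9→7 push 10
augment #5: 3→12→1→9→7 push 5
augment #6: 3→2→11→1→9→7 push 2
max flow = 46; residual-reachable set from 3 gives S-side
cut edges (S→T): {(6,7), (11,1), (11,9), (12,1), (13,7)} total cap 46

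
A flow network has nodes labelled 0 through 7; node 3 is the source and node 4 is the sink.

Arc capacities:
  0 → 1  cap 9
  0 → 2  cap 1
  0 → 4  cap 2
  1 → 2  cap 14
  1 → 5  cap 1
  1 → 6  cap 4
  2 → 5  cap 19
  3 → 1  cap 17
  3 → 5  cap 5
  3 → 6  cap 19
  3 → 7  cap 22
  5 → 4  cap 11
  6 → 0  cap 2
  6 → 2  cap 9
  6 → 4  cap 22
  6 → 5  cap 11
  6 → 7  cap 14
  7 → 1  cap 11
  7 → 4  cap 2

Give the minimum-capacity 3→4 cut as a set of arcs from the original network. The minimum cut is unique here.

Min-cut arcs: {(1,6), (3,6), (5,4), (7,4)} (total capacity 36)

augment #1: 3→5→4 push 5
augment #2: 3→6→4 push 19
augment #3: 3→7→4 push 2
augment #4: 3→1→5→4 push 1
augment #5: 3→1→6→4 push 3
augment #6: 3→1→2→5→4 push 5
augment #7: 3→1→6→0→4 push 1
max flow = 36; residual-reachable set from 3 gives S-side
cut edges (S→T): {(1,6), (3,6), (5,4), (7,4)} total cap 36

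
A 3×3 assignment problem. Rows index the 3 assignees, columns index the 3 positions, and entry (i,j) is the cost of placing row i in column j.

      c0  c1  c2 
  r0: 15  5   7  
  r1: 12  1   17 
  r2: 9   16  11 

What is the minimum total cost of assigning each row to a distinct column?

optimal assignment: row0→col2 (cost 7), row1→col1 (cost 1), row2→col0 (cost 9)
total = 7 + 1 + 9 = 17

Minimum assignment cost: 17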